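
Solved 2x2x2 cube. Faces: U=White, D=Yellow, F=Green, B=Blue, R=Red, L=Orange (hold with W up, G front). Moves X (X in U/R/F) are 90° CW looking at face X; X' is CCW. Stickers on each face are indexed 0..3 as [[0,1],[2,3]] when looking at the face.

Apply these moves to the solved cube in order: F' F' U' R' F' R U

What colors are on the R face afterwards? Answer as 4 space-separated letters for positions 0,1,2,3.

After move 1 (F'): F=GGGG U=WWRR R=YRYR D=OOYY L=OWOW
After move 2 (F'): F=GGGG U=WWYY R=OROR D=WWYY L=OROR
After move 3 (U'): U=WYWY F=ORGG R=GGOR B=ORBB L=BBOR
After move 4 (R'): R=GRGO U=WBWO F=OYGY D=WRYG B=YRWB
After move 5 (F'): F=YYOG U=WBGG R=RRWO D=BRYG L=BOOW
After move 6 (R): R=WROR U=WYGG F=YROG D=BWYY B=GRBB
After move 7 (U): U=GWGY F=WROG R=GROR B=BOBB L=YROW
Query: R face = GROR

Answer: G R O R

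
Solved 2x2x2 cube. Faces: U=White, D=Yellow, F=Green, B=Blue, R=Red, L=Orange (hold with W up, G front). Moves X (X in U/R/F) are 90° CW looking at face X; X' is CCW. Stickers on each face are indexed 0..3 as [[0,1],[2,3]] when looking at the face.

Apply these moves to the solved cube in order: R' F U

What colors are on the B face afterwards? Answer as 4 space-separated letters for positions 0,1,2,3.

Answer: O Y Y B

Derivation:
After move 1 (R'): R=RRRR U=WBWB F=GWGW D=YGYG B=YBYB
After move 2 (F): F=GGWW U=WBOO R=WRBR D=RRYG L=OYOG
After move 3 (U): U=OWOB F=WRWW R=YBBR B=OYYB L=GGOG
Query: B face = OYYB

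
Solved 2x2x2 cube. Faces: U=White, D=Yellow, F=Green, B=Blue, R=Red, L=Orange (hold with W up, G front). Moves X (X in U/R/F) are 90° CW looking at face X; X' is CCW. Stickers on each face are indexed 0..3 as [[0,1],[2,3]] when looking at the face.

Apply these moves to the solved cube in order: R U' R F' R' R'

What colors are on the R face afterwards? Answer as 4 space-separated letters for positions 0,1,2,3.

Answer: Y Y G W

Derivation:
After move 1 (R): R=RRRR U=WGWG F=GYGY D=YBYB B=WBWB
After move 2 (U'): U=GGWW F=OOGY R=GYRR B=RRWB L=WBOO
After move 3 (R): R=RGRY U=GOWY F=OBGB D=YWYR B=WRGB
After move 4 (F'): F=BBOG U=GORR R=WGYY D=BOYR L=WYOW
After move 5 (R'): R=GYWY U=GGRW F=BOOR D=BBYG B=RROB
After move 6 (R'): R=YYGW U=GORR F=BGOW D=BOYR B=GRBB
Query: R face = YYGW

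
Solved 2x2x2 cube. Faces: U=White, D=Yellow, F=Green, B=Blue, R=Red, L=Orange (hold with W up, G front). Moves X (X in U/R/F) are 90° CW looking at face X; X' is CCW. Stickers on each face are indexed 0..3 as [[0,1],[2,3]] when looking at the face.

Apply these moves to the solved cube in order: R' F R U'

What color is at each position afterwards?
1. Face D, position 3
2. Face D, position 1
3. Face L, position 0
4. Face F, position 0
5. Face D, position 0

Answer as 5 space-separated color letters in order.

After move 1 (R'): R=RRRR U=WBWB F=GWGW D=YGYG B=YBYB
After move 2 (F): F=GGWW U=WBOO R=WRBR D=RRYG L=OYOG
After move 3 (R): R=BWRR U=WGOW F=GRWG D=RYYY B=OBBB
After move 4 (U'): U=GWWO F=OYWG R=GRRR B=BWBB L=OBOG
Query 1: D[3] = Y
Query 2: D[1] = Y
Query 3: L[0] = O
Query 4: F[0] = O
Query 5: D[0] = R

Answer: Y Y O O R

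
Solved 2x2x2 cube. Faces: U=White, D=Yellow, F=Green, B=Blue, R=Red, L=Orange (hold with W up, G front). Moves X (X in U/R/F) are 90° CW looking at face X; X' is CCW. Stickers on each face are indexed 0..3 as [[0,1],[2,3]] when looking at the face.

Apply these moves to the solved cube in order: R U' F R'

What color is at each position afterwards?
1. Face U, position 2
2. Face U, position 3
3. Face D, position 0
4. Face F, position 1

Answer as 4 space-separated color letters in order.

Answer: O R R G

Derivation:
After move 1 (R): R=RRRR U=WGWG F=GYGY D=YBYB B=WBWB
After move 2 (U'): U=GGWW F=OOGY R=GYRR B=RRWB L=WBOO
After move 3 (F): F=GOYO U=GGOB R=WYWR D=RGYB L=WYOB
After move 4 (R'): R=YRWW U=GWOR F=GGYB D=ROYO B=BRGB
Query 1: U[2] = O
Query 2: U[3] = R
Query 3: D[0] = R
Query 4: F[1] = G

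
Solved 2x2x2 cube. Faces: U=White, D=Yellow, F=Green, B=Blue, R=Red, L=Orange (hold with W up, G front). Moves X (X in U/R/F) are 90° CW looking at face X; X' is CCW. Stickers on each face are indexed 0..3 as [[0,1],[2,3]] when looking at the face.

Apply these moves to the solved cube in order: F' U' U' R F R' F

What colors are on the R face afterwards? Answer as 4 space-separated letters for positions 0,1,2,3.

After move 1 (F'): F=GGGG U=WWRR R=YRYR D=OOYY L=OWOW
After move 2 (U'): U=WRWR F=OWGG R=GGYR B=YRBB L=BBOW
After move 3 (U'): U=RRWW F=BBGG R=OWYR B=GGBB L=YROW
After move 4 (R): R=YORW U=RBWG F=BOGY D=OBYG B=WGRB
After move 5 (F): F=GBYO U=RBWR R=WOGW D=RYYG L=YOOB
After move 6 (R'): R=OWWG U=RRWW F=GBYR D=RBYO B=GGYB
After move 7 (F): F=YGRB U=RRBO R=WWWG D=WOYO L=YROB
Query: R face = WWWG

Answer: W W W G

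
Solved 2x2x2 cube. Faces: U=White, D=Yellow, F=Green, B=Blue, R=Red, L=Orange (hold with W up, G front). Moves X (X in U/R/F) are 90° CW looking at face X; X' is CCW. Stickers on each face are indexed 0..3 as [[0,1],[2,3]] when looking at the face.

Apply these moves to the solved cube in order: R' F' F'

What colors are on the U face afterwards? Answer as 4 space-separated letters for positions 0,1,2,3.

After move 1 (R'): R=RRRR U=WBWB F=GWGW D=YGYG B=YBYB
After move 2 (F'): F=WWGG U=WBRR R=GRYR D=OOYG L=OBOW
After move 3 (F'): F=WGWG U=WBGY R=OROR D=BWYG L=OROR
Query: U face = WBGY

Answer: W B G Y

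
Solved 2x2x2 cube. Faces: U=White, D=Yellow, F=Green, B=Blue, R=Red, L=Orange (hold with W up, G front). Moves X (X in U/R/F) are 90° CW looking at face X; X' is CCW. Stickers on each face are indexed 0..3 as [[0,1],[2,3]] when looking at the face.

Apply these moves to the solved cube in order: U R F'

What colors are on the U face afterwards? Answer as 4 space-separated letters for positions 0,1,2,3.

After move 1 (U): U=WWWW F=RRGG R=BBRR B=OOBB L=GGOO
After move 2 (R): R=RBRB U=WRWG F=RYGY D=YBYO B=WOWB
After move 3 (F'): F=YYRG U=WRRR R=BBYB D=GOYO L=GGOW
Query: U face = WRRR

Answer: W R R R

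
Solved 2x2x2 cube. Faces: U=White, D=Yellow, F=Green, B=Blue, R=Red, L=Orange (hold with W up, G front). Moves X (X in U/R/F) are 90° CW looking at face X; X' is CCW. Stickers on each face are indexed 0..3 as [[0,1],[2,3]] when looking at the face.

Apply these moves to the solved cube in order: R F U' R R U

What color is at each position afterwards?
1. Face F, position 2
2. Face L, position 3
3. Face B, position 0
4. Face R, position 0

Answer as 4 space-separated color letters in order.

Answer: Y B W Y

Derivation:
After move 1 (R): R=RRRR U=WGWG F=GYGY D=YBYB B=WBWB
After move 2 (F): F=GGYY U=WGOO R=WRGR D=RRYB L=OYOB
After move 3 (U'): U=GOWO F=OYYY R=GGGR B=WRWB L=WBOB
After move 4 (R): R=GGRG U=GYWY F=ORYB D=RWYW B=OROB
After move 5 (R): R=RGGG U=GRWB F=OWYW D=ROYO B=YRYB
After move 6 (U): U=WGBR F=RGYW R=YRGG B=WBYB L=OWOB
Query 1: F[2] = Y
Query 2: L[3] = B
Query 3: B[0] = W
Query 4: R[0] = Y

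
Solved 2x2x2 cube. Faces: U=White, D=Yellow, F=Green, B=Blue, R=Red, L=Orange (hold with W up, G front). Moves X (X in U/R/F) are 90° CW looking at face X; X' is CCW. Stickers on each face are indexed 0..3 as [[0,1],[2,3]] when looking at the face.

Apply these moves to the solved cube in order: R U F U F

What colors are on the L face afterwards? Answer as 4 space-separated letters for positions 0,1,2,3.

After move 1 (R): R=RRRR U=WGWG F=GYGY D=YBYB B=WBWB
After move 2 (U): U=WWGG F=RRGY R=WBRR B=OOWB L=GYOO
After move 3 (F): F=GRYR U=WWOY R=GBGR D=RWYB L=GYOB
After move 4 (U): U=OWYW F=GBYR R=OOGR B=GYWB L=GROB
After move 5 (F): F=YGRB U=OWBR R=YOWR D=GOYB L=GROW
Query: L face = GROW

Answer: G R O W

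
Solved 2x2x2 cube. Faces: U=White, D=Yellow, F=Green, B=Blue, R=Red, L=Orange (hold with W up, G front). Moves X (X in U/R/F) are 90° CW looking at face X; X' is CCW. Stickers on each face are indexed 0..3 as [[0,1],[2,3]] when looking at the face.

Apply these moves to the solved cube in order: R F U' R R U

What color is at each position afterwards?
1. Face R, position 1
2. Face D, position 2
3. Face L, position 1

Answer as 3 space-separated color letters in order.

Answer: R Y W

Derivation:
After move 1 (R): R=RRRR U=WGWG F=GYGY D=YBYB B=WBWB
After move 2 (F): F=GGYY U=WGOO R=WRGR D=RRYB L=OYOB
After move 3 (U'): U=GOWO F=OYYY R=GGGR B=WRWB L=WBOB
After move 4 (R): R=GGRG U=GYWY F=ORYB D=RWYW B=OROB
After move 5 (R): R=RGGG U=GRWB F=OWYW D=ROYO B=YRYB
After move 6 (U): U=WGBR F=RGYW R=YRGG B=WBYB L=OWOB
Query 1: R[1] = R
Query 2: D[2] = Y
Query 3: L[1] = W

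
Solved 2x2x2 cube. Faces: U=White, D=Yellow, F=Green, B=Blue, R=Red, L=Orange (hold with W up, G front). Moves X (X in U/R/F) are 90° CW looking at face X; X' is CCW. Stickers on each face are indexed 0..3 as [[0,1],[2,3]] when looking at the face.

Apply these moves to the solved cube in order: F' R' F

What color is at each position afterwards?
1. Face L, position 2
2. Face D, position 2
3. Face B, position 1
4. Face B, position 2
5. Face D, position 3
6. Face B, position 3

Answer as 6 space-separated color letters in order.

Answer: O Y B O G B

Derivation:
After move 1 (F'): F=GGGG U=WWRR R=YRYR D=OOYY L=OWOW
After move 2 (R'): R=RRYY U=WBRB F=GWGR D=OGYG B=YBOB
After move 3 (F): F=GGRW U=WBWW R=RRBY D=YRYG L=OOOG
Query 1: L[2] = O
Query 2: D[2] = Y
Query 3: B[1] = B
Query 4: B[2] = O
Query 5: D[3] = G
Query 6: B[3] = B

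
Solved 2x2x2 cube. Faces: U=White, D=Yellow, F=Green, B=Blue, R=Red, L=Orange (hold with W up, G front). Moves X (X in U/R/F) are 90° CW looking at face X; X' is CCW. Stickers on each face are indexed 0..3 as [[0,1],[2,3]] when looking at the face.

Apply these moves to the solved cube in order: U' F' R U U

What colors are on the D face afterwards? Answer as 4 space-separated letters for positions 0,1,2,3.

Answer: B B Y R

Derivation:
After move 1 (U'): U=WWWW F=OOGG R=GGRR B=RRBB L=BBOO
After move 2 (F'): F=OGOG U=WWGR R=YGYR D=BOYY L=BWOW
After move 3 (R): R=YYRG U=WGGG F=OOOY D=BBYR B=RRWB
After move 4 (U): U=GWGG F=YYOY R=RRRG B=BWWB L=OOOW
After move 5 (U): U=GGGW F=RROY R=BWRG B=OOWB L=YYOW
Query: D face = BBYR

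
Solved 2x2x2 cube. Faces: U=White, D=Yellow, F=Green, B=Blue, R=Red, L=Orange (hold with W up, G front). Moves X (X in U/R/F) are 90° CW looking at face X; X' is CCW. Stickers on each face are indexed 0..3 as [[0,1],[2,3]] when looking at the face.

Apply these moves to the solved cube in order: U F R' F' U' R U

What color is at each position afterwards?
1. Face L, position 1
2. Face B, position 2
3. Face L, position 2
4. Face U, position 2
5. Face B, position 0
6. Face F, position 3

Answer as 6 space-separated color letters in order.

After move 1 (U): U=WWWW F=RRGG R=BBRR B=OOBB L=GGOO
After move 2 (F): F=GRGR U=WWOG R=WBWR D=RBYY L=GYOY
After move 3 (R'): R=BRWW U=WBOO F=GWGG D=RRYR B=YOBB
After move 4 (F'): F=WGGG U=WBBW R=RRRW D=YYYR L=GOOO
After move 5 (U'): U=BWWB F=GOGG R=WGRW B=RRBB L=YOOO
After move 6 (R): R=RWWG U=BOWG F=GYGR D=YBYR B=BRWB
After move 7 (U): U=WBGO F=RWGR R=BRWG B=YOWB L=GYOO
Query 1: L[1] = Y
Query 2: B[2] = W
Query 3: L[2] = O
Query 4: U[2] = G
Query 5: B[0] = Y
Query 6: F[3] = R

Answer: Y W O G Y R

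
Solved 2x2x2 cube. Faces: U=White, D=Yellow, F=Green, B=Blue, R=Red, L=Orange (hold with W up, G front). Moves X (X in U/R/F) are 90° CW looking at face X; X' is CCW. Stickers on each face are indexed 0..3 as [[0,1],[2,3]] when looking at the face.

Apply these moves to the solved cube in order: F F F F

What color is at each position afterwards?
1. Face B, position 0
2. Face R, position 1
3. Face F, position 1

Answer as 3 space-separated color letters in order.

Answer: B R G

Derivation:
After move 1 (F): F=GGGG U=WWOO R=WRWR D=RRYY L=OYOY
After move 2 (F): F=GGGG U=WWYY R=OROR D=WWYY L=OROR
After move 3 (F): F=GGGG U=WWRR R=YRYR D=OOYY L=OWOW
After move 4 (F): F=GGGG U=WWWW R=RRRR D=YYYY L=OOOO
Query 1: B[0] = B
Query 2: R[1] = R
Query 3: F[1] = G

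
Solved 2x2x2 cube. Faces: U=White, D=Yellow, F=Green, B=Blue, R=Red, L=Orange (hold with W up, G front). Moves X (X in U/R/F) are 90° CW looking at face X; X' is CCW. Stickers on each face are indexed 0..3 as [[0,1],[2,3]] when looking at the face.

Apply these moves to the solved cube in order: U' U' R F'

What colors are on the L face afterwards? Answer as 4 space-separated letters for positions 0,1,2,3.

Answer: R G O W

Derivation:
After move 1 (U'): U=WWWW F=OOGG R=GGRR B=RRBB L=BBOO
After move 2 (U'): U=WWWW F=BBGG R=OORR B=GGBB L=RROO
After move 3 (R): R=RORO U=WBWG F=BYGY D=YBYG B=WGWB
After move 4 (F'): F=YYBG U=WBRR R=BOYO D=ROYG L=RGOW
Query: L face = RGOW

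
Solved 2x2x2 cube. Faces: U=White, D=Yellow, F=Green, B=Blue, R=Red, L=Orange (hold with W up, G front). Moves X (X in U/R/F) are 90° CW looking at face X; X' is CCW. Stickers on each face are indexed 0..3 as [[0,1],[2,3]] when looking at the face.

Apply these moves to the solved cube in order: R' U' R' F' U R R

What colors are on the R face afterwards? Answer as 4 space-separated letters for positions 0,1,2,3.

Answer: R Y R G

Derivation:
After move 1 (R'): R=RRRR U=WBWB F=GWGW D=YGYG B=YBYB
After move 2 (U'): U=BBWW F=OOGW R=GWRR B=RRYB L=YBOO
After move 3 (R'): R=WRGR U=BYWR F=OBGW D=YOYW B=GRGB
After move 4 (F'): F=BWOG U=BYWG R=ORYR D=BOYW L=YROW
After move 5 (U): U=WBGY F=OROG R=GRYR B=YRGB L=BWOW
After move 6 (R): R=YGRR U=WRGG F=OOOW D=BGYY B=YRBB
After move 7 (R): R=RYRG U=WOGW F=OGOY D=BBYY B=GRRB
Query: R face = RYRG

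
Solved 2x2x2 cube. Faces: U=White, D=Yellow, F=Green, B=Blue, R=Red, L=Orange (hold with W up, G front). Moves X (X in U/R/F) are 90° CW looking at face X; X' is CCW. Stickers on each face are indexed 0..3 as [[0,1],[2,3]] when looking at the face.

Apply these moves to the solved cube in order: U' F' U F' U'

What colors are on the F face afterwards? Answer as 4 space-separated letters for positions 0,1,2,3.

Answer: O W Y O

Derivation:
After move 1 (U'): U=WWWW F=OOGG R=GGRR B=RRBB L=BBOO
After move 2 (F'): F=OGOG U=WWGR R=YGYR D=BOYY L=BWOW
After move 3 (U): U=GWRW F=YGOG R=RRYR B=BWBB L=OGOW
After move 4 (F'): F=GGYO U=GWRY R=ORBR D=GWYY L=OWOR
After move 5 (U'): U=WYGR F=OWYO R=GGBR B=ORBB L=BWOR
Query: F face = OWYO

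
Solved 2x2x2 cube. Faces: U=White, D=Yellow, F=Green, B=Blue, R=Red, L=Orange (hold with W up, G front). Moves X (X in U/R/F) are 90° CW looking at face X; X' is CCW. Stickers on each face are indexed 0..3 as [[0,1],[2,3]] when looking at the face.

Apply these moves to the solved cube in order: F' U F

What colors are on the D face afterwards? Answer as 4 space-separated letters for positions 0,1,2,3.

After move 1 (F'): F=GGGG U=WWRR R=YRYR D=OOYY L=OWOW
After move 2 (U): U=RWRW F=YRGG R=BBYR B=OWBB L=GGOW
After move 3 (F): F=GYGR U=RWWG R=RBWR D=YBYY L=GOOO
Query: D face = YBYY

Answer: Y B Y Y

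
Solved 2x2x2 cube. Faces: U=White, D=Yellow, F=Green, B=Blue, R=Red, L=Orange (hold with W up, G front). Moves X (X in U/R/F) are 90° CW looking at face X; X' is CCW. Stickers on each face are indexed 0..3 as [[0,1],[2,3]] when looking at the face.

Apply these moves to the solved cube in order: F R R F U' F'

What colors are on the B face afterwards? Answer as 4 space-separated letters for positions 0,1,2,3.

Answer: O W G B

Derivation:
After move 1 (F): F=GGGG U=WWOO R=WRWR D=RRYY L=OYOY
After move 2 (R): R=WWRR U=WGOG F=GRGY D=RBYB B=OBWB
After move 3 (R): R=RWRW U=WROY F=GBGB D=RWYO B=GBGB
After move 4 (F): F=GGBB U=WRYY R=OWYW D=RRYO L=OROW
After move 5 (U'): U=RYWY F=ORBB R=GGYW B=OWGB L=GBOW
After move 6 (F'): F=RBOB U=RYGY R=RGRW D=BWYO L=GYOW
Query: B face = OWGB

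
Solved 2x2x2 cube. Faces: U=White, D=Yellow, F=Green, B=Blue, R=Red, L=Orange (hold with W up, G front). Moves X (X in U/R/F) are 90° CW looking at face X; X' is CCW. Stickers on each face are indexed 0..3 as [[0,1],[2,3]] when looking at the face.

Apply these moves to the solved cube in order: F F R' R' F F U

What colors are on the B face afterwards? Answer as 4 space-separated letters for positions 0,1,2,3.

After move 1 (F): F=GGGG U=WWOO R=WRWR D=RRYY L=OYOY
After move 2 (F): F=GGGG U=WWYY R=OROR D=WWYY L=OROR
After move 3 (R'): R=RROO U=WBYB F=GWGY D=WGYG B=YBWB
After move 4 (R'): R=RORO U=WWYY F=GBGB D=WWYY B=GBGB
After move 5 (F): F=GGBB U=WWRR R=YOYO D=RRYY L=OWOW
After move 6 (F): F=BGBG U=WWWW R=RORO D=YYYY L=OROR
After move 7 (U): U=WWWW F=ROBG R=GBRO B=ORGB L=BGOR
Query: B face = ORGB

Answer: O R G B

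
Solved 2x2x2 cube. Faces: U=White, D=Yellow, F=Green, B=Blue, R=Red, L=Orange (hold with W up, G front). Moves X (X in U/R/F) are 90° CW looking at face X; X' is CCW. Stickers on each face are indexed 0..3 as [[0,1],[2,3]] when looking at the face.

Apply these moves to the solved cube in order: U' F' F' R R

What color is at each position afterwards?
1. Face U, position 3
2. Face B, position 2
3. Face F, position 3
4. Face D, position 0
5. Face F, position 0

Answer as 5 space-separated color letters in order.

After move 1 (U'): U=WWWW F=OOGG R=GGRR B=RRBB L=BBOO
After move 2 (F'): F=OGOG U=WWGR R=YGYR D=BOYY L=BWOW
After move 3 (F'): F=GGOO U=WWYY R=OGBR D=WWYY L=BROG
After move 4 (R): R=BORG U=WGYO F=GWOY D=WBYR B=YRWB
After move 5 (R): R=RBGO U=WWYY F=GBOR D=WWYY B=ORGB
Query 1: U[3] = Y
Query 2: B[2] = G
Query 3: F[3] = R
Query 4: D[0] = W
Query 5: F[0] = G

Answer: Y G R W G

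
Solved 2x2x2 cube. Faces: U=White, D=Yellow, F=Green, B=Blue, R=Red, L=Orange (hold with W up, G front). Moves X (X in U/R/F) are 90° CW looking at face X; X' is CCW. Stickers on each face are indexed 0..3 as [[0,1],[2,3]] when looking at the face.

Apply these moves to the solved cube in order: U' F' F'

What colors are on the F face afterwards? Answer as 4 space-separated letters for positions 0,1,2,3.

Answer: G G O O

Derivation:
After move 1 (U'): U=WWWW F=OOGG R=GGRR B=RRBB L=BBOO
After move 2 (F'): F=OGOG U=WWGR R=YGYR D=BOYY L=BWOW
After move 3 (F'): F=GGOO U=WWYY R=OGBR D=WWYY L=BROG
Query: F face = GGOO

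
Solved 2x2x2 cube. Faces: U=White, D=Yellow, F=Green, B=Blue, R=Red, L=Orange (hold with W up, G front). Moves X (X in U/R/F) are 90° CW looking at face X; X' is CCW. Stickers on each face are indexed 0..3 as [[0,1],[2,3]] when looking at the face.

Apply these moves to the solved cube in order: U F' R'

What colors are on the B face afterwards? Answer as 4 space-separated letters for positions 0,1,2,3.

Answer: Y O O B

Derivation:
After move 1 (U): U=WWWW F=RRGG R=BBRR B=OOBB L=GGOO
After move 2 (F'): F=RGRG U=WWBR R=YBYR D=GOYY L=GWOW
After move 3 (R'): R=BRYY U=WBBO F=RWRR D=GGYG B=YOOB
Query: B face = YOOB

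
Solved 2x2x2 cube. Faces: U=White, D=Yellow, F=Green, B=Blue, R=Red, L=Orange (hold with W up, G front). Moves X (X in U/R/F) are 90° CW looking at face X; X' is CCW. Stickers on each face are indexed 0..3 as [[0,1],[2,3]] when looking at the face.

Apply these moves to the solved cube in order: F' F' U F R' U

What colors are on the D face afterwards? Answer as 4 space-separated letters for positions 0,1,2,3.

Answer: O O Y R

Derivation:
After move 1 (F'): F=GGGG U=WWRR R=YRYR D=OOYY L=OWOW
After move 2 (F'): F=GGGG U=WWYY R=OROR D=WWYY L=OROR
After move 3 (U): U=YWYW F=ORGG R=BBOR B=ORBB L=GGOR
After move 4 (F): F=GOGR U=YWRG R=YBWR D=OBYY L=GWOW
After move 5 (R'): R=BRYW U=YBRO F=GWGG D=OOYR B=YRBB
After move 6 (U): U=RYOB F=BRGG R=YRYW B=GWBB L=GWOW
Query: D face = OOYR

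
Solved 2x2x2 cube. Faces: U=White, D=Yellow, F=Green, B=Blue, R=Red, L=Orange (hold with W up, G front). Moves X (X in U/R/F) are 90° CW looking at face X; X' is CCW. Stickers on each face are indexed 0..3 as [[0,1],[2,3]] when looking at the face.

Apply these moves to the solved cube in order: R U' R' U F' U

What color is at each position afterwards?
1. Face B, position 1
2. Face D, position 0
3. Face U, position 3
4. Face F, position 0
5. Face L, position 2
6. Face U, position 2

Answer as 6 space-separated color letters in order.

Answer: W G G O O G

Derivation:
After move 1 (R): R=RRRR U=WGWG F=GYGY D=YBYB B=WBWB
After move 2 (U'): U=GGWW F=OOGY R=GYRR B=RRWB L=WBOO
After move 3 (R'): R=YRGR U=GWWR F=OGGW D=YOYY B=BRBB
After move 4 (U): U=WGRW F=YRGW R=BRGR B=WBBB L=OGOO
After move 5 (F'): F=RWYG U=WGBG R=ORYR D=GOYY L=OWOR
After move 6 (U): U=BWGG F=ORYG R=WBYR B=OWBB L=RWOR
Query 1: B[1] = W
Query 2: D[0] = G
Query 3: U[3] = G
Query 4: F[0] = O
Query 5: L[2] = O
Query 6: U[2] = G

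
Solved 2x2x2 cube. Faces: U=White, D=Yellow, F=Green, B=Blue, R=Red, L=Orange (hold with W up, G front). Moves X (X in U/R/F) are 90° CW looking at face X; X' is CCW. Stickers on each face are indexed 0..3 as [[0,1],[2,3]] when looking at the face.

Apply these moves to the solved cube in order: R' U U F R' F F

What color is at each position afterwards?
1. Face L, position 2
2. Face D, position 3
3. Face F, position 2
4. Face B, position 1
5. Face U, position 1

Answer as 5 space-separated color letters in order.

Answer: O B W W Y

Derivation:
After move 1 (R'): R=RRRR U=WBWB F=GWGW D=YGYG B=YBYB
After move 2 (U): U=WWBB F=RRGW R=YBRR B=OOYB L=GWOO
After move 3 (U): U=BWBW F=YBGW R=OORR B=GWYB L=RROO
After move 4 (F): F=GYWB U=BWOR R=BOWR D=ROYG L=RYOG
After move 5 (R'): R=ORBW U=BYOG F=GWWR D=RYYB B=GWOB
After move 6 (F): F=WGRW U=BYGY R=ORGW D=BOYB L=RROY
After move 7 (F): F=RWWG U=BYYR R=GRYW D=GOYB L=RBOO
Query 1: L[2] = O
Query 2: D[3] = B
Query 3: F[2] = W
Query 4: B[1] = W
Query 5: U[1] = Y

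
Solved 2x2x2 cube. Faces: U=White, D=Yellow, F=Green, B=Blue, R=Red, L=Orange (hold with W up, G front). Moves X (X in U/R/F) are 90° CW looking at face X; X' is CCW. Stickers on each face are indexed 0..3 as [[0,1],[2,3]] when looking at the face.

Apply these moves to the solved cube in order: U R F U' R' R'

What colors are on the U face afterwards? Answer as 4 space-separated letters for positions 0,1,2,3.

Answer: R R W O

Derivation:
After move 1 (U): U=WWWW F=RRGG R=BBRR B=OOBB L=GGOO
After move 2 (R): R=RBRB U=WRWG F=RYGY D=YBYO B=WOWB
After move 3 (F): F=GRYY U=WROG R=WBGB D=RRYO L=GYOB
After move 4 (U'): U=RGWO F=GYYY R=GRGB B=WBWB L=WOOB
After move 5 (R'): R=RBGG U=RWWW F=GGYO D=RYYY B=OBRB
After move 6 (R'): R=BGRG U=RRWO F=GWYW D=RGYO B=YBYB
Query: U face = RRWO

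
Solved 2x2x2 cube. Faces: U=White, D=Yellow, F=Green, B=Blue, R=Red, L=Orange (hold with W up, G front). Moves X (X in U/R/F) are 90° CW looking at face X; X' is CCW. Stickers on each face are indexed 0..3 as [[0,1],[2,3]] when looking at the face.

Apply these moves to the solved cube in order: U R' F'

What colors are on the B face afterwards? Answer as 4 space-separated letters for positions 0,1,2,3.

Answer: Y O Y B

Derivation:
After move 1 (U): U=WWWW F=RRGG R=BBRR B=OOBB L=GGOO
After move 2 (R'): R=BRBR U=WBWO F=RWGW D=YRYG B=YOYB
After move 3 (F'): F=WWRG U=WBBB R=RRYR D=GOYG L=GOOW
Query: B face = YOYB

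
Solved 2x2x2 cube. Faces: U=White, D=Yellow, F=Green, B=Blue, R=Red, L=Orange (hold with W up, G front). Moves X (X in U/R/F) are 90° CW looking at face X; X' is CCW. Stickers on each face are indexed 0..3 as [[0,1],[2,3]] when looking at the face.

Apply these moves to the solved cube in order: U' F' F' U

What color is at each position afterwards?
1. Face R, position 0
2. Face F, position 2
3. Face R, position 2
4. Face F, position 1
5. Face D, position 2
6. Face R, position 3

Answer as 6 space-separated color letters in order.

Answer: R O B G Y R

Derivation:
After move 1 (U'): U=WWWW F=OOGG R=GGRR B=RRBB L=BBOO
After move 2 (F'): F=OGOG U=WWGR R=YGYR D=BOYY L=BWOW
After move 3 (F'): F=GGOO U=WWYY R=OGBR D=WWYY L=BROG
After move 4 (U): U=YWYW F=OGOO R=RRBR B=BRBB L=GGOG
Query 1: R[0] = R
Query 2: F[2] = O
Query 3: R[2] = B
Query 4: F[1] = G
Query 5: D[2] = Y
Query 6: R[3] = R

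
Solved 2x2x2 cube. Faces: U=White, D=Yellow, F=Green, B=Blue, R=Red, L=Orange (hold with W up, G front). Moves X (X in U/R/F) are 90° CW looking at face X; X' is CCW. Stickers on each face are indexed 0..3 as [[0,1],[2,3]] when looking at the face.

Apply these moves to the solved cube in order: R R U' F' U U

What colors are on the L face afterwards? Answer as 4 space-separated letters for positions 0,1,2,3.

Answer: W B O W

Derivation:
After move 1 (R): R=RRRR U=WGWG F=GYGY D=YBYB B=WBWB
After move 2 (R): R=RRRR U=WYWY F=GBGB D=YWYW B=GBGB
After move 3 (U'): U=YYWW F=OOGB R=GBRR B=RRGB L=GBOO
After move 4 (F'): F=OBOG U=YYGR R=WBYR D=BOYW L=GWOW
After move 5 (U): U=GYRY F=WBOG R=RRYR B=GWGB L=OBOW
After move 6 (U): U=RGYY F=RROG R=GWYR B=OBGB L=WBOW
Query: L face = WBOW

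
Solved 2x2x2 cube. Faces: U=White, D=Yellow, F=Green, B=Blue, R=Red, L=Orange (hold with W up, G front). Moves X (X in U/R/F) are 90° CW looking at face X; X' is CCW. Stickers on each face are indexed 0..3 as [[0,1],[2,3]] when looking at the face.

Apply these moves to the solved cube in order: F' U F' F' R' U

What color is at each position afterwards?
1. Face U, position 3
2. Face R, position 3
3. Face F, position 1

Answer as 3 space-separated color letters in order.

After move 1 (F'): F=GGGG U=WWRR R=YRYR D=OOYY L=OWOW
After move 2 (U): U=RWRW F=YRGG R=BBYR B=OWBB L=GGOW
After move 3 (F'): F=RGYG U=RWBY R=OBOR D=GWYY L=GWOR
After move 4 (F'): F=GGRY U=RWOO R=WBGR D=WRYY L=GYOB
After move 5 (R'): R=BRWG U=RBOO F=GWRO D=WGYY B=YWRB
After move 6 (U): U=OROB F=BRRO R=YWWG B=GYRB L=GWOB
Query 1: U[3] = B
Query 2: R[3] = G
Query 3: F[1] = R

Answer: B G R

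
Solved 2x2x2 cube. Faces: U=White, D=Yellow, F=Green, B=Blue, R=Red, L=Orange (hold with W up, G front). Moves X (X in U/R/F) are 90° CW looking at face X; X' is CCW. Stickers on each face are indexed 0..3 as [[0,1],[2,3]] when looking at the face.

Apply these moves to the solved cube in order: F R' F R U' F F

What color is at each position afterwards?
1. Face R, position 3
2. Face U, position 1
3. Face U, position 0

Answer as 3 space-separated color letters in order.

Answer: R W G

Derivation:
After move 1 (F): F=GGGG U=WWOO R=WRWR D=RRYY L=OYOY
After move 2 (R'): R=RRWW U=WBOB F=GWGO D=RGYG B=YBRB
After move 3 (F): F=GGOW U=WBYY R=ORBW D=WRYG L=OROG
After move 4 (R): R=BOWR U=WGYW F=GROG D=WRYY B=YBBB
After move 5 (U'): U=GWWY F=OROG R=GRWR B=BOBB L=YBOG
After move 6 (F): F=OOGR U=GWGB R=WRYR D=WGYY L=YWOR
After move 7 (F): F=GORO U=GWRW R=GRBR D=YWYY L=YWOG
Query 1: R[3] = R
Query 2: U[1] = W
Query 3: U[0] = G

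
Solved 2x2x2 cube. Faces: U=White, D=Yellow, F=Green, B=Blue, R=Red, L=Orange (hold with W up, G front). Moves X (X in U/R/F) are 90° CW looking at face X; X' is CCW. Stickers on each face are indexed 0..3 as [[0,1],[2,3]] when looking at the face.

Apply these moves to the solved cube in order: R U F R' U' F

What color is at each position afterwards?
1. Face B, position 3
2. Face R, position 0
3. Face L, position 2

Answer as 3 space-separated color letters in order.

Answer: B W O

Derivation:
After move 1 (R): R=RRRR U=WGWG F=GYGY D=YBYB B=WBWB
After move 2 (U): U=WWGG F=RRGY R=WBRR B=OOWB L=GYOO
After move 3 (F): F=GRYR U=WWOY R=GBGR D=RWYB L=GYOB
After move 4 (R'): R=BRGG U=WWOO F=GWYY D=RRYR B=BOWB
After move 5 (U'): U=WOWO F=GYYY R=GWGG B=BRWB L=BOOB
After move 6 (F): F=YGYY U=WOBO R=WWOG D=GGYR L=BROR
Query 1: B[3] = B
Query 2: R[0] = W
Query 3: L[2] = O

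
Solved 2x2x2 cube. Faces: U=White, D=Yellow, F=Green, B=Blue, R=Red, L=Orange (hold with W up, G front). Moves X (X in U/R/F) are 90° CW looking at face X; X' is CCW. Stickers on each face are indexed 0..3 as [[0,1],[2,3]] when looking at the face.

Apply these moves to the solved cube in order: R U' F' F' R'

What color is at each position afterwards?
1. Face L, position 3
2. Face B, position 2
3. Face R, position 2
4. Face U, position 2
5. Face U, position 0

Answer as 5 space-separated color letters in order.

After move 1 (R): R=RRRR U=WGWG F=GYGY D=YBYB B=WBWB
After move 2 (U'): U=GGWW F=OOGY R=GYRR B=RRWB L=WBOO
After move 3 (F'): F=OYOG U=GGGR R=BYYR D=BOYB L=WWOW
After move 4 (F'): F=YGOO U=GGBY R=OYBR D=WWYB L=WROG
After move 5 (R'): R=YROB U=GWBR F=YGOY D=WGYO B=BRWB
Query 1: L[3] = G
Query 2: B[2] = W
Query 3: R[2] = O
Query 4: U[2] = B
Query 5: U[0] = G

Answer: G W O B G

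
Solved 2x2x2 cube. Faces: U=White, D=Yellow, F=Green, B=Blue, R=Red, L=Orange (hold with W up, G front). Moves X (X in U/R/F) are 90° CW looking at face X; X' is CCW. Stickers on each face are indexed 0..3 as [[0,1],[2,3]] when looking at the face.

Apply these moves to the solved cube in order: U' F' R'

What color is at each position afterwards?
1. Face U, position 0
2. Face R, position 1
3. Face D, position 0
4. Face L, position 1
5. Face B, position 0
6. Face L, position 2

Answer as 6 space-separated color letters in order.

After move 1 (U'): U=WWWW F=OOGG R=GGRR B=RRBB L=BBOO
After move 2 (F'): F=OGOG U=WWGR R=YGYR D=BOYY L=BWOW
After move 3 (R'): R=GRYY U=WBGR F=OWOR D=BGYG B=YROB
Query 1: U[0] = W
Query 2: R[1] = R
Query 3: D[0] = B
Query 4: L[1] = W
Query 5: B[0] = Y
Query 6: L[2] = O

Answer: W R B W Y O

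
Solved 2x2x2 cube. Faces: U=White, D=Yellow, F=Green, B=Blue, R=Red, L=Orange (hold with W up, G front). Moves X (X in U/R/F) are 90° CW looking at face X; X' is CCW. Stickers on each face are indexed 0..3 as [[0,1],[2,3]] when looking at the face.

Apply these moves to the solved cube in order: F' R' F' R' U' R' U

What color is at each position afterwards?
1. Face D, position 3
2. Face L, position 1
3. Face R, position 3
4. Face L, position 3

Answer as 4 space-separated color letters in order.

Answer: Y Y G R

Derivation:
After move 1 (F'): F=GGGG U=WWRR R=YRYR D=OOYY L=OWOW
After move 2 (R'): R=RRYY U=WBRB F=GWGR D=OGYG B=YBOB
After move 3 (F'): F=WRGG U=WBRY R=GROY D=WWYG L=OBOR
After move 4 (R'): R=RYGO U=WORY F=WBGY D=WRYG B=GBWB
After move 5 (U'): U=OYWR F=OBGY R=WBGO B=RYWB L=GBOR
After move 6 (R'): R=BOWG U=OWWR F=OYGR D=WBYY B=GYRB
After move 7 (U): U=WORW F=BOGR R=GYWG B=GBRB L=OYOR
Query 1: D[3] = Y
Query 2: L[1] = Y
Query 3: R[3] = G
Query 4: L[3] = R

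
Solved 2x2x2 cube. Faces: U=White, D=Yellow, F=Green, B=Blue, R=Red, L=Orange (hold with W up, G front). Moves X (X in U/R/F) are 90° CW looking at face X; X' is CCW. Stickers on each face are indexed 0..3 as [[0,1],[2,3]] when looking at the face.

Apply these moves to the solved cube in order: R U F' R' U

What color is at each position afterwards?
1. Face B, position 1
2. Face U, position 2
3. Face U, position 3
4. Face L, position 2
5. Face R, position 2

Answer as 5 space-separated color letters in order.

Answer: G O W O B

Derivation:
After move 1 (R): R=RRRR U=WGWG F=GYGY D=YBYB B=WBWB
After move 2 (U): U=WWGG F=RRGY R=WBRR B=OOWB L=GYOO
After move 3 (F'): F=RYRG U=WWWR R=BBYR D=YOYB L=GGOG
After move 4 (R'): R=BRBY U=WWWO F=RWRR D=YYYG B=BOOB
After move 5 (U): U=WWOW F=BRRR R=BOBY B=GGOB L=RWOG
Query 1: B[1] = G
Query 2: U[2] = O
Query 3: U[3] = W
Query 4: L[2] = O
Query 5: R[2] = B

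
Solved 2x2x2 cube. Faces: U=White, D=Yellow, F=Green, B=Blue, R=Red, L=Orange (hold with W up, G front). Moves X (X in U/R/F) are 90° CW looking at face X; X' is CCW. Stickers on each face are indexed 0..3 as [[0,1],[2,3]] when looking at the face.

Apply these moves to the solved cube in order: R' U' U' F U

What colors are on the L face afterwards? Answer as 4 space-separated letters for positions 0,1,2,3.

Answer: G Y O G

Derivation:
After move 1 (R'): R=RRRR U=WBWB F=GWGW D=YGYG B=YBYB
After move 2 (U'): U=BBWW F=OOGW R=GWRR B=RRYB L=YBOO
After move 3 (U'): U=BWBW F=YBGW R=OORR B=GWYB L=RROO
After move 4 (F): F=GYWB U=BWOR R=BOWR D=ROYG L=RYOG
After move 5 (U): U=OBRW F=BOWB R=GWWR B=RYYB L=GYOG
Query: L face = GYOG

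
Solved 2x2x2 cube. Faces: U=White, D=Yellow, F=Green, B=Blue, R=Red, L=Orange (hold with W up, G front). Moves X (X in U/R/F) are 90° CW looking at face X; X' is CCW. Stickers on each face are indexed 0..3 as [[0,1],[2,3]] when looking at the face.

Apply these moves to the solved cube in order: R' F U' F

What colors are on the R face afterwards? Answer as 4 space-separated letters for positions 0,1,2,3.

Answer: W G O R

Derivation:
After move 1 (R'): R=RRRR U=WBWB F=GWGW D=YGYG B=YBYB
After move 2 (F): F=GGWW U=WBOO R=WRBR D=RRYG L=OYOG
After move 3 (U'): U=BOWO F=OYWW R=GGBR B=WRYB L=YBOG
After move 4 (F): F=WOWY U=BOGB R=WGOR D=BGYG L=YROR
Query: R face = WGOR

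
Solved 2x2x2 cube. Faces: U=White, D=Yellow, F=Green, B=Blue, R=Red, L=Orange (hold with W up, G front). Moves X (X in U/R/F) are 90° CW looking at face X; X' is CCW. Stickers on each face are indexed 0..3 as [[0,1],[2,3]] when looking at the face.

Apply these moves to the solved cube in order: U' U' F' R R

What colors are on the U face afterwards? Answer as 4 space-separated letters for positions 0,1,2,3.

Answer: W O O Y

Derivation:
After move 1 (U'): U=WWWW F=OOGG R=GGRR B=RRBB L=BBOO
After move 2 (U'): U=WWWW F=BBGG R=OORR B=GGBB L=RROO
After move 3 (F'): F=BGBG U=WWOR R=YOYR D=ROYY L=RWOW
After move 4 (R): R=YYRO U=WGOG F=BOBY D=RBYG B=RGWB
After move 5 (R): R=RYOY U=WOOY F=BBBG D=RWYR B=GGGB
Query: U face = WOOY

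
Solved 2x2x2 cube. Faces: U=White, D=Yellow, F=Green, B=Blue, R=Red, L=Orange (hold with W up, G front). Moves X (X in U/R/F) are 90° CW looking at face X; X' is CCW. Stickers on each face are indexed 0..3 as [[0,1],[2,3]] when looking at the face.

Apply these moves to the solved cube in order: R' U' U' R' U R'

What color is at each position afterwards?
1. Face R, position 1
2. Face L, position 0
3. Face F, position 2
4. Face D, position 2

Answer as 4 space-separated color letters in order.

Answer: R Y G Y

Derivation:
After move 1 (R'): R=RRRR U=WBWB F=GWGW D=YGYG B=YBYB
After move 2 (U'): U=BBWW F=OOGW R=GWRR B=RRYB L=YBOO
After move 3 (U'): U=BWBW F=YBGW R=OORR B=GWYB L=RROO
After move 4 (R'): R=OROR U=BYBG F=YWGW D=YBYW B=GWGB
After move 5 (U): U=BBGY F=ORGW R=GWOR B=RRGB L=YWOO
After move 6 (R'): R=WRGO U=BGGR F=OBGY D=YRYW B=WRBB
Query 1: R[1] = R
Query 2: L[0] = Y
Query 3: F[2] = G
Query 4: D[2] = Y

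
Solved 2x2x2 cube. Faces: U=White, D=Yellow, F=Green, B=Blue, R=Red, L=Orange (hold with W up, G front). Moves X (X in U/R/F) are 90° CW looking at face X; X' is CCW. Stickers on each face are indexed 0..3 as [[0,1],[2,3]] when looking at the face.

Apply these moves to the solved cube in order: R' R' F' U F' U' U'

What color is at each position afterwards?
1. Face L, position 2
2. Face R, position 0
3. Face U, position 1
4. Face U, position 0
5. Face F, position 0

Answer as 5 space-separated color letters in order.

After move 1 (R'): R=RRRR U=WBWB F=GWGW D=YGYG B=YBYB
After move 2 (R'): R=RRRR U=WYWY F=GBGB D=YWYW B=GBGB
After move 3 (F'): F=BBGG U=WYRR R=WRYR D=OOYW L=OYOW
After move 4 (U): U=RWRY F=WRGG R=GBYR B=OYGB L=BBOW
After move 5 (F'): F=RGWG U=RWGY R=OBOR D=BWYW L=BYOR
After move 6 (U'): U=WYRG F=BYWG R=RGOR B=OBGB L=OYOR
After move 7 (U'): U=YGWR F=OYWG R=BYOR B=RGGB L=OBOR
Query 1: L[2] = O
Query 2: R[0] = B
Query 3: U[1] = G
Query 4: U[0] = Y
Query 5: F[0] = O

Answer: O B G Y O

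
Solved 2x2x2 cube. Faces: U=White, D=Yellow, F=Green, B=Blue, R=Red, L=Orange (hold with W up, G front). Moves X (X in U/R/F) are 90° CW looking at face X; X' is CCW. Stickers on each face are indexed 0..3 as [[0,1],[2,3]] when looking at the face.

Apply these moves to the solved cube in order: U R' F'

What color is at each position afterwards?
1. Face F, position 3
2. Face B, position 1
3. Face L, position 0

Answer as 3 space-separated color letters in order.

Answer: G O G

Derivation:
After move 1 (U): U=WWWW F=RRGG R=BBRR B=OOBB L=GGOO
After move 2 (R'): R=BRBR U=WBWO F=RWGW D=YRYG B=YOYB
After move 3 (F'): F=WWRG U=WBBB R=RRYR D=GOYG L=GOOW
Query 1: F[3] = G
Query 2: B[1] = O
Query 3: L[0] = G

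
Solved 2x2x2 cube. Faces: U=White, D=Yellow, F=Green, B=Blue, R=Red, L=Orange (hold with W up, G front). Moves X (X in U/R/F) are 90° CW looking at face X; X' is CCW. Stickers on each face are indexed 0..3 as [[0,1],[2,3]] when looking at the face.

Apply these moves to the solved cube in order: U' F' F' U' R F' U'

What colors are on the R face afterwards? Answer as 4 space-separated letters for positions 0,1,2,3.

Answer: W Y W G

Derivation:
After move 1 (U'): U=WWWW F=OOGG R=GGRR B=RRBB L=BBOO
After move 2 (F'): F=OGOG U=WWGR R=YGYR D=BOYY L=BWOW
After move 3 (F'): F=GGOO U=WWYY R=OGBR D=WWYY L=BROG
After move 4 (U'): U=WYWY F=BROO R=GGBR B=OGBB L=RROG
After move 5 (R): R=BGRG U=WRWO F=BWOY D=WBYO B=YGYB
After move 6 (F'): F=WYBO U=WRBR R=BGWG D=RGYO L=ROOW
After move 7 (U'): U=RRWB F=ROBO R=WYWG B=BGYB L=YGOW
Query: R face = WYWG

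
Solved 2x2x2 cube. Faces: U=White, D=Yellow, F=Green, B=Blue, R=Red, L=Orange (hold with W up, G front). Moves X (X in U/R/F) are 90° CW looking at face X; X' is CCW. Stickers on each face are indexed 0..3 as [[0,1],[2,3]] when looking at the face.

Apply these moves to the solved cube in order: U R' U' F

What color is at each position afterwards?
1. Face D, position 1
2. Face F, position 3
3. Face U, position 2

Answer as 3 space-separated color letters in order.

After move 1 (U): U=WWWW F=RRGG R=BBRR B=OOBB L=GGOO
After move 2 (R'): R=BRBR U=WBWO F=RWGW D=YRYG B=YOYB
After move 3 (U'): U=BOWW F=GGGW R=RWBR B=BRYB L=YOOO
After move 4 (F): F=GGWG U=BOOO R=WWWR D=BRYG L=YYOR
Query 1: D[1] = R
Query 2: F[3] = G
Query 3: U[2] = O

Answer: R G O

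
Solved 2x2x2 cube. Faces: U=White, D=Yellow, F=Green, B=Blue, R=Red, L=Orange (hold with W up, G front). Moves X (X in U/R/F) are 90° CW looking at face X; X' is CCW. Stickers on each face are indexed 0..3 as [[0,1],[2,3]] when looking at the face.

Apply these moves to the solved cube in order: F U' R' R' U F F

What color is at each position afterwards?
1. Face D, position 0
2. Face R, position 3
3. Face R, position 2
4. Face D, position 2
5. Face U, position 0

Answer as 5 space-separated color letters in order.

After move 1 (F): F=GGGG U=WWOO R=WRWR D=RRYY L=OYOY
After move 2 (U'): U=WOWO F=OYGG R=GGWR B=WRBB L=BBOY
After move 3 (R'): R=GRGW U=WBWW F=OOGO D=RYYG B=YRRB
After move 4 (R'): R=RWGG U=WRWY F=OBGW D=ROYO B=GRYB
After move 5 (U): U=WWYR F=RWGW R=GRGG B=BBYB L=OBOY
After move 6 (F): F=GRWW U=WWYB R=YRRG D=GGYO L=OROO
After move 7 (F): F=WGWR U=WWOR R=YRBG D=RYYO L=OGOG
Query 1: D[0] = R
Query 2: R[3] = G
Query 3: R[2] = B
Query 4: D[2] = Y
Query 5: U[0] = W

Answer: R G B Y W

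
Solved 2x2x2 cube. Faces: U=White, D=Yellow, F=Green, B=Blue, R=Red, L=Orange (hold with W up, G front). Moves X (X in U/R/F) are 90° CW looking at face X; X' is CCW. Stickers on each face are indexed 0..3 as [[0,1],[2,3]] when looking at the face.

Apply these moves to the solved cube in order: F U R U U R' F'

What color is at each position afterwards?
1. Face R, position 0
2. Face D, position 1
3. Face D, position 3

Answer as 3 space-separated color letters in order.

After move 1 (F): F=GGGG U=WWOO R=WRWR D=RRYY L=OYOY
After move 2 (U): U=OWOW F=WRGG R=BBWR B=OYBB L=GGOY
After move 3 (R): R=WBRB U=OROG F=WRGY D=RBYO B=WYWB
After move 4 (U): U=OOGR F=WBGY R=WYRB B=GGWB L=WROY
After move 5 (U): U=GORO F=WYGY R=GGRB B=WRWB L=WBOY
After move 6 (R'): R=GBGR U=GWRW F=WOGO D=RYYY B=ORBB
After move 7 (F'): F=OOWG U=GWGG R=YBRR D=BYYY L=WWOR
Query 1: R[0] = Y
Query 2: D[1] = Y
Query 3: D[3] = Y

Answer: Y Y Y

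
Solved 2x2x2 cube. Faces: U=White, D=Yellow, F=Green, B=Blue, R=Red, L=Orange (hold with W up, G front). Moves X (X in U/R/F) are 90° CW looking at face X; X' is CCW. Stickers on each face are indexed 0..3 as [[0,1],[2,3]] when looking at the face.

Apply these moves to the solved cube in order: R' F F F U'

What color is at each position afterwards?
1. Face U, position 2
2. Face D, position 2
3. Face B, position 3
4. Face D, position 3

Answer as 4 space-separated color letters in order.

Answer: W Y B G

Derivation:
After move 1 (R'): R=RRRR U=WBWB F=GWGW D=YGYG B=YBYB
After move 2 (F): F=GGWW U=WBOO R=WRBR D=RRYG L=OYOG
After move 3 (F): F=WGWG U=WBGY R=OROR D=BWYG L=OROR
After move 4 (F): F=WWGG U=WBRR R=GRYR D=OOYG L=OBOW
After move 5 (U'): U=BRWR F=OBGG R=WWYR B=GRYB L=YBOW
Query 1: U[2] = W
Query 2: D[2] = Y
Query 3: B[3] = B
Query 4: D[3] = G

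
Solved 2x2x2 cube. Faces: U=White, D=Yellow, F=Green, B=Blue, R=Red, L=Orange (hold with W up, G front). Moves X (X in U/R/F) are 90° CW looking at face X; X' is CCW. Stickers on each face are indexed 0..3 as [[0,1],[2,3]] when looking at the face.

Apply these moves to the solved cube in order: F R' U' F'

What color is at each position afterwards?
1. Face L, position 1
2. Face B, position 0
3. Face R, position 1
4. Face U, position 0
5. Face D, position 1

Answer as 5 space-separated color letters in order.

After move 1 (F): F=GGGG U=WWOO R=WRWR D=RRYY L=OYOY
After move 2 (R'): R=RRWW U=WBOB F=GWGO D=RGYG B=YBRB
After move 3 (U'): U=BBWO F=OYGO R=GWWW B=RRRB L=YBOY
After move 4 (F'): F=YOOG U=BBGW R=GWRW D=BYYG L=YOOW
Query 1: L[1] = O
Query 2: B[0] = R
Query 3: R[1] = W
Query 4: U[0] = B
Query 5: D[1] = Y

Answer: O R W B Y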